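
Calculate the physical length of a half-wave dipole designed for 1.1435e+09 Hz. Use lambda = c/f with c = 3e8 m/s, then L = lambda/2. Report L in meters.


lambda = c / f = 3.0000e+08 / 1.1435e+09 = 0.2623524 m
L = lambda / 2 = 0.2623524 / 2 = 0.1312 m

0.1312 m


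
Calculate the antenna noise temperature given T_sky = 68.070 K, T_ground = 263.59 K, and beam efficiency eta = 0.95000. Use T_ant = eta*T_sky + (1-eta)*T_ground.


T_ant = 0.95000 * 68.070 + (1 - 0.95000) * 263.59 = 77.85 K

77.85 K


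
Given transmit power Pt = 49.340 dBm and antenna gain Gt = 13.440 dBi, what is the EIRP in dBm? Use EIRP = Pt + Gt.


EIRP = Pt + Gt = 49.340 + 13.440 = 62.78 dBm

62.78 dBm


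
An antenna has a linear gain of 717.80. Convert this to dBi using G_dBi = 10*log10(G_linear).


G_dBi = 10 * log10(717.80) = 28.56 dBi

28.56 dBi


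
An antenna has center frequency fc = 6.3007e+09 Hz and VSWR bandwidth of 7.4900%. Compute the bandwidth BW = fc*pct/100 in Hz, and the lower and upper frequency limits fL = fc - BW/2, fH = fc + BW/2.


BW = 6.3007e+09 * 7.4900/100 = 4.719224e+08 Hz
fL = 6.3007e+09 - 4.719224e+08/2 = 6.065e+09 Hz
fH = 6.3007e+09 + 4.719224e+08/2 = 6.537e+09 Hz

BW=4.719e+08 Hz, fL=6.065e+09 Hz, fH=6.537e+09 Hz


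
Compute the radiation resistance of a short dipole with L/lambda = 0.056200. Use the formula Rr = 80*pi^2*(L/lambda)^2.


Rr = 80 * pi^2 * (0.056200)^2 = 80 * 9.869604 * 3.158440e-03 = 2.494 ohm

2.494 ohm


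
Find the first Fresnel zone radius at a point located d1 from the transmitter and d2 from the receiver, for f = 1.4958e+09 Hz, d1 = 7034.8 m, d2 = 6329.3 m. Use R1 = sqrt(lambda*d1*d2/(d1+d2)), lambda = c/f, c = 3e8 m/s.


lambda = c / f = 3.0000e+08 / 1.4958e+09 = 0.2005616 m
R1 = sqrt(0.2005616 * 7034.8 * 6329.3 / (7034.8 + 6329.3)) = 25.85 m

25.85 m


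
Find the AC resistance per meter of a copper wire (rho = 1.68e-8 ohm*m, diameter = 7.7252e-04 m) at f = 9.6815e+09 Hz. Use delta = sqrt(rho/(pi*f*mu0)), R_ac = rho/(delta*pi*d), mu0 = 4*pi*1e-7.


delta = sqrt(1.68e-8 / (pi * 9.6815e+09 * 4*pi*1e-7)) = 6.629846e-07 m
R_ac = 1.68e-8 / (6.629846e-07 * pi * 7.7252e-04) = 10.44 ohm/m

10.44 ohm/m


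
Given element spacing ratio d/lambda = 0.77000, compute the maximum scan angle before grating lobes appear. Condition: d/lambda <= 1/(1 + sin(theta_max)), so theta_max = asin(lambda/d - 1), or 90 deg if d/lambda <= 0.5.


lambda/d - 1 = 1/0.77000 - 1 = 0.2987013
theta_max = asin(0.2987013) = 17.38 deg

17.38 deg


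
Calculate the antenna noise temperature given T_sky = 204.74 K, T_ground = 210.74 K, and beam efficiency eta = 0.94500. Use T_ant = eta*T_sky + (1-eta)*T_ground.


T_ant = 0.94500 * 204.74 + (1 - 0.94500) * 210.74 = 205.1 K

205.1 K


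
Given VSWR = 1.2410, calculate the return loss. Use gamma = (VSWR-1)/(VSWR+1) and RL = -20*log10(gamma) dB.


gamma = (1.2410 - 1) / (1.2410 + 1) = 0.1075413
RL = -20 * log10(0.1075413) = 19.37 dB

19.37 dB


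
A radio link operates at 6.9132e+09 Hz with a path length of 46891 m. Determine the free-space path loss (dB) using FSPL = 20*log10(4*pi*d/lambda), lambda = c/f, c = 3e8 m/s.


lambda = c / f = 3.0000e+08 / 6.9132e+09 = 0.04339524 m
FSPL = 20 * log10(4*pi*46891/0.04339524) = 142.7 dB

142.7 dB


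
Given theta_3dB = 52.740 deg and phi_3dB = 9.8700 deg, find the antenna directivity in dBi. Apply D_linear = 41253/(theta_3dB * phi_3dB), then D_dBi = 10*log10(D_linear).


D_linear = 41253 / (52.740 * 9.8700) = 79.24982
D_dBi = 10 * log10(79.24982) = 18.99 dBi

18.99 dBi


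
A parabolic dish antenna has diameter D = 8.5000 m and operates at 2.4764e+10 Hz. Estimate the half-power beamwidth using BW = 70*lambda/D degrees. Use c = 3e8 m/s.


lambda = c / f = 3.0000e+08 / 2.4764e+10 = 0.01211436 m
BW = 70 * 0.01211436 / 8.5000 = 0.09977 deg

0.09977 deg


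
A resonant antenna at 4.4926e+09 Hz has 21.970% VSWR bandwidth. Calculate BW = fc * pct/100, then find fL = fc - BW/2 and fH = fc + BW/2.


BW = 4.4926e+09 * 21.970/100 = 9.870242e+08 Hz
fL = 4.4926e+09 - 9.870242e+08/2 = 3.999e+09 Hz
fH = 4.4926e+09 + 9.870242e+08/2 = 4.986e+09 Hz

BW=9.870e+08 Hz, fL=3.999e+09 Hz, fH=4.986e+09 Hz


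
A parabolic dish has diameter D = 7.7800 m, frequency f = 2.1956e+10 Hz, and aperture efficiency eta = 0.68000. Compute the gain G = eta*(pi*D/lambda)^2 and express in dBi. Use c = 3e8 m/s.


lambda = c / f = 3.0000e+08 / 2.1956e+10 = 0.01366369 m
G_linear = 0.68000 * (pi * 7.7800 / 0.01366369)^2 = 2.175865e+06
G_dBi = 10 * log10(2.175865e+06) = 63.38 dBi

63.38 dBi


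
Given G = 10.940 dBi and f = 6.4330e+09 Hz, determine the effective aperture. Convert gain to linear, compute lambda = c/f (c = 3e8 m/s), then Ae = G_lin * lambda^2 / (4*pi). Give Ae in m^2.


lambda = c / f = 3.0000e+08 / 6.4330e+09 = 0.04663454 m
G_linear = 10^(10.940/10) = 12.41652
Ae = G_linear * lambda^2 / (4*pi) = 12.41652 * 0.04663454^2 / (4*pi) = 2.149e-03 m^2

2.149e-03 m^2


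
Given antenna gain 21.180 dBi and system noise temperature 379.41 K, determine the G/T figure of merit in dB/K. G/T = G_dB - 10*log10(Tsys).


G/T = 21.180 - 10*log10(379.41) = 21.180 - 25.79109 = -4.611 dB/K

-4.611 dB/K


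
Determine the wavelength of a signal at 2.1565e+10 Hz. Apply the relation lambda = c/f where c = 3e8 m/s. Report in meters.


lambda = c / f = 3.0000e+08 / 2.1565e+10 = 0.01391 m

0.01391 m


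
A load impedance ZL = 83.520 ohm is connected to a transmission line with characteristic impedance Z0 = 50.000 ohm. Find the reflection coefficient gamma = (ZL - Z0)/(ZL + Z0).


gamma = (83.520 - 50.000) / (83.520 + 50.000) = 0.2510

0.2510


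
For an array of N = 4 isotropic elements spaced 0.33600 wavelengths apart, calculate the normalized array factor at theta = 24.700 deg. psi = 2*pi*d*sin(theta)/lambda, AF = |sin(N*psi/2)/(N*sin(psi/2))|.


psi = 2*pi*0.33600*sin(24.700 deg) = 0.8821802 rad
AF = |sin(4*0.8821802/2) / (4*sin(0.8821802/2))| = 0.5746

0.5746


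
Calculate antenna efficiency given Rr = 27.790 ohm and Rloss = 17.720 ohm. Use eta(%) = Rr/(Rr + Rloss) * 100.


eta = 27.790 / (27.790 + 17.720) * 100 = 61.06%

61.06%


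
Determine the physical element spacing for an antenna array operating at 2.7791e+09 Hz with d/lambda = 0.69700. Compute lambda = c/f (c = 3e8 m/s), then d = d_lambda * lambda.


lambda = c / f = 3.0000e+08 / 2.7791e+09 = 0.1079486 m
d = 0.69700 * 0.1079486 = 0.07524 m

0.07524 m


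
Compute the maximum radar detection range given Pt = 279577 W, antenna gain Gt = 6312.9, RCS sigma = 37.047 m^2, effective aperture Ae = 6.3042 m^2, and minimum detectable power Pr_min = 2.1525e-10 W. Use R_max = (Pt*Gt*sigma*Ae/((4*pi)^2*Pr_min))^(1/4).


R^4 = 279577*6312.9*37.047*6.3042 / ((4*pi)^2 * 2.1525e-10) = 1.212692e+19
R_max = 1.212692e+19^0.25 = 59012 m

59012 m


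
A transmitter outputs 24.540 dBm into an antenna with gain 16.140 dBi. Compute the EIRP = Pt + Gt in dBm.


EIRP = Pt + Gt = 24.540 + 16.140 = 40.68 dBm

40.68 dBm


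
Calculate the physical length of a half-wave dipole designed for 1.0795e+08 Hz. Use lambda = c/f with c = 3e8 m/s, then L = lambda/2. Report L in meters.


lambda = c / f = 3.0000e+08 / 1.0795e+08 = 2.779064 m
L = lambda / 2 = 2.779064 / 2 = 1.390 m

1.390 m


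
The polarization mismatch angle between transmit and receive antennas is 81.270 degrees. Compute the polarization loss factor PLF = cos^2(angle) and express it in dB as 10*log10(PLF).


PLF_linear = cos^2(81.270 deg) = 0.02303667
PLF_dB = 10 * log10(0.02303667) = -16.38 dB

-16.38 dB


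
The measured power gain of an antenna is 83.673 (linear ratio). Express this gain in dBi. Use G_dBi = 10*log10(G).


G_dBi = 10 * log10(83.673) = 19.23 dBi

19.23 dBi


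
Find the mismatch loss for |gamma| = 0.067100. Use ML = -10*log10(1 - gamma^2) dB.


ML = -10 * log10(1 - 0.067100^2) = -10 * log10(0.99549759) = 0.01960 dB

0.01960 dB


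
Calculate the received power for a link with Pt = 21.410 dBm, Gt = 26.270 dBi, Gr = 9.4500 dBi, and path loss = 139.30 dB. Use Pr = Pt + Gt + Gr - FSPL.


Pr = 21.410 + 26.270 + 9.4500 - 139.30 = -82.17 dBm

-82.17 dBm


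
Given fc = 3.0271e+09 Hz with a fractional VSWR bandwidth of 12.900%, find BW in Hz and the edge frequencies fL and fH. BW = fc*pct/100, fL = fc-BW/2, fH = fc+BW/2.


BW = 3.0271e+09 * 12.900/100 = 3.904959e+08 Hz
fL = 3.0271e+09 - 3.904959e+08/2 = 2.832e+09 Hz
fH = 3.0271e+09 + 3.904959e+08/2 = 3.222e+09 Hz

BW=3.905e+08 Hz, fL=2.832e+09 Hz, fH=3.222e+09 Hz


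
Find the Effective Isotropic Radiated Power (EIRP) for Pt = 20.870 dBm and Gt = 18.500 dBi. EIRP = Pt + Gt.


EIRP = Pt + Gt = 20.870 + 18.500 = 39.37 dBm

39.37 dBm


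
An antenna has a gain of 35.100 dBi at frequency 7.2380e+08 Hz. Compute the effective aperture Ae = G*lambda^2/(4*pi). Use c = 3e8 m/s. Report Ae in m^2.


lambda = c / f = 3.0000e+08 / 7.2380e+08 = 0.4144791 m
G_linear = 10^(35.100/10) = 3235.937
Ae = G_linear * lambda^2 / (4*pi) = 3235.937 * 0.4144791^2 / (4*pi) = 44.24 m^2

44.24 m^2


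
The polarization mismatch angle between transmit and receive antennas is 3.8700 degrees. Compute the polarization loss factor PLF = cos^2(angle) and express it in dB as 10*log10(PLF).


PLF_linear = cos^2(3.8700 deg) = 0.9954447
PLF_dB = 10 * log10(0.9954447) = -0.01983 dB

-0.01983 dB


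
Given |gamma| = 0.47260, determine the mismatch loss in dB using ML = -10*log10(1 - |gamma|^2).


ML = -10 * log10(1 - 0.47260^2) = -10 * log10(0.77664924) = 1.098 dB

1.098 dB


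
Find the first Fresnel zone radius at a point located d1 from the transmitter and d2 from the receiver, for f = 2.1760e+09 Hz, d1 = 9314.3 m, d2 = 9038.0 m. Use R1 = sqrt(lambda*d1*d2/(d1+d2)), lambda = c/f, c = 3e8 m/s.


lambda = c / f = 3.0000e+08 / 2.1760e+09 = 0.1378676 m
R1 = sqrt(0.1378676 * 9314.3 * 9038.0 / (9314.3 + 9038.0)) = 25.15 m

25.15 m


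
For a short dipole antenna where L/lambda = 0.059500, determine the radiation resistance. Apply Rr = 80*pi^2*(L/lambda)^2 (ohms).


Rr = 80 * pi^2 * (0.059500)^2 = 80 * 9.869604 * 3.540250e-03 = 2.795 ohm

2.795 ohm


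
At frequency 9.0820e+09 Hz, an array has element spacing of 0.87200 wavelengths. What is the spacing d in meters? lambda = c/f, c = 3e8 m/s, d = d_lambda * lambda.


lambda = c / f = 3.0000e+08 / 9.0820e+09 = 0.03303237 m
d = 0.87200 * 0.03303237 = 0.02880 m

0.02880 m


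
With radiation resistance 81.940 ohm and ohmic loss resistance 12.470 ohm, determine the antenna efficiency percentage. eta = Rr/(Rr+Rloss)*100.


eta = 81.940 / (81.940 + 12.470) * 100 = 86.79%

86.79%


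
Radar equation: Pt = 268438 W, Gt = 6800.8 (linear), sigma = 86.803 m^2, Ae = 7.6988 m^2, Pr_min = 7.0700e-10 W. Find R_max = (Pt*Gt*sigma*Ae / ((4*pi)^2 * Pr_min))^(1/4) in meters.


R^4 = 268438*6800.8*86.803*7.6988 / ((4*pi)^2 * 7.0700e-10) = 1.092755e+19
R_max = 1.092755e+19^0.25 = 57495 m

57495 m


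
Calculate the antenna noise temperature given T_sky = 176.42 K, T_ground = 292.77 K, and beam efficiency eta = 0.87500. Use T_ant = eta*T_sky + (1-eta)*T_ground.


T_ant = 0.87500 * 176.42 + (1 - 0.87500) * 292.77 = 191.0 K

191.0 K


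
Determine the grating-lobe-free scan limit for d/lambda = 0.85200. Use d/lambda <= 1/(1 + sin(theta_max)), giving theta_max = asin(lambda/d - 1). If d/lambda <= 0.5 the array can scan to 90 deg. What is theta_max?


lambda/d - 1 = 1/0.85200 - 1 = 0.1737089
theta_max = asin(0.1737089) = 10.00 deg

10.00 deg


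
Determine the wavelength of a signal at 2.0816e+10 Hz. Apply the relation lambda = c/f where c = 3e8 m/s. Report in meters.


lambda = c / f = 3.0000e+08 / 2.0816e+10 = 0.01441 m

0.01441 m


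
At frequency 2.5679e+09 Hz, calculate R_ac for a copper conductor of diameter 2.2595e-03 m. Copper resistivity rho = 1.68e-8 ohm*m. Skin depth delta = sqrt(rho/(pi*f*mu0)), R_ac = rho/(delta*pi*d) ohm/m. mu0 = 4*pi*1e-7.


delta = sqrt(1.68e-8 / (pi * 2.5679e+09 * 4*pi*1e-7)) = 1.287318e-06 m
R_ac = 1.68e-8 / (1.287318e-06 * pi * 2.2595e-03) = 1.838 ohm/m

1.838 ohm/m


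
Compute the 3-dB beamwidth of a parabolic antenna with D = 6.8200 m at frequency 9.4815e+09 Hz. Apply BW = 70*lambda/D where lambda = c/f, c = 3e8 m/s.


lambda = c / f = 3.0000e+08 / 9.4815e+09 = 0.03164056 m
BW = 70 * 0.03164056 / 6.8200 = 0.3248 deg

0.3248 deg


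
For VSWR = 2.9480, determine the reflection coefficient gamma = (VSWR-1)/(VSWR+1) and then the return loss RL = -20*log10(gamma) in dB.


gamma = (2.9480 - 1) / (2.9480 + 1) = 0.4934144
RL = -20 * log10(0.4934144) = 6.136 dB

6.136 dB


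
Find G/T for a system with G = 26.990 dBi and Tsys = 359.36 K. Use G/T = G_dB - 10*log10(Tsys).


G/T = 26.990 - 10*log10(359.36) = 26.990 - 25.55530 = 1.435 dB/K

1.435 dB/K


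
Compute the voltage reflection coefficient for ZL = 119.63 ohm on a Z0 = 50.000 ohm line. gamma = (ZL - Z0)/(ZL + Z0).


gamma = (119.63 - 50.000) / (119.63 + 50.000) = 0.4105

0.4105


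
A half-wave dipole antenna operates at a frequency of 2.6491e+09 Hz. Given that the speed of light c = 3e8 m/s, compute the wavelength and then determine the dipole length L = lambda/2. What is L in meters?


lambda = c / f = 3.0000e+08 / 2.6491e+09 = 0.1132460 m
L = lambda / 2 = 0.1132460 / 2 = 0.05662 m

0.05662 m


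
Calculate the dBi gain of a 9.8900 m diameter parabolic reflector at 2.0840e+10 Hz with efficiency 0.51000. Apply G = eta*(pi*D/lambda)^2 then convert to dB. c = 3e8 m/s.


lambda = c / f = 3.0000e+08 / 2.0840e+10 = 0.01439539 m
G_linear = 0.51000 * (pi * 9.8900 / 0.01439539)^2 = 2.375831e+06
G_dBi = 10 * log10(2.375831e+06) = 63.76 dBi

63.76 dBi


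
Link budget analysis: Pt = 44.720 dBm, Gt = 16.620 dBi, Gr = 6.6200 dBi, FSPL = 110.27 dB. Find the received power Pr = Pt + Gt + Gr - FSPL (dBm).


Pr = 44.720 + 16.620 + 6.6200 - 110.27 = -42.31 dBm

-42.31 dBm


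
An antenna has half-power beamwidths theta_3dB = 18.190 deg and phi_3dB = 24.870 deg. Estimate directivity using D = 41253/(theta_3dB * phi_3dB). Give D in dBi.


D_linear = 41253 / (18.190 * 24.870) = 91.18997
D_dBi = 10 * log10(91.18997) = 19.60 dBi

19.60 dBi


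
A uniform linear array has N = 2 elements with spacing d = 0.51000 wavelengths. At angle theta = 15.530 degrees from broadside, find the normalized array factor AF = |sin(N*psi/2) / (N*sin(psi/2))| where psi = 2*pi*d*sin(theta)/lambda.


psi = 2*pi*0.51000*sin(15.530 deg) = 0.8579619 rad
AF = |sin(2*0.8579619/2) / (2*sin(0.8579619/2))| = 0.9094

0.9094


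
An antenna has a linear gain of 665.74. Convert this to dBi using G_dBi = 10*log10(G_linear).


G_dBi = 10 * log10(665.74) = 28.23 dBi

28.23 dBi


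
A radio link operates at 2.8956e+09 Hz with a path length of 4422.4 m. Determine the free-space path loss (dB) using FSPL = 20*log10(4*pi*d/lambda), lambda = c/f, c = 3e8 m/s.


lambda = c / f = 3.0000e+08 / 2.8956e+09 = 0.1036055 m
FSPL = 20 * log10(4*pi*4422.4/0.1036055) = 114.6 dB

114.6 dB


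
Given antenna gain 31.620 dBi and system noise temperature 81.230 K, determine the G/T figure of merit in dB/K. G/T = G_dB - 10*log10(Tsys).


G/T = 31.620 - 10*log10(81.230) = 31.620 - 19.09716 = 12.52 dB/K

12.52 dB/K


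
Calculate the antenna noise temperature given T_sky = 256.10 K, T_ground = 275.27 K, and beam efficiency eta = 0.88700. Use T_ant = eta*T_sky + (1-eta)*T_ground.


T_ant = 0.88700 * 256.10 + (1 - 0.88700) * 275.27 = 258.3 K

258.3 K


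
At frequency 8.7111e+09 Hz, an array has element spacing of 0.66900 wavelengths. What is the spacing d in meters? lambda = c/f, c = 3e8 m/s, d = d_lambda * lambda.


lambda = c / f = 3.0000e+08 / 8.7111e+09 = 0.03443882 m
d = 0.66900 * 0.03443882 = 0.02304 m

0.02304 m


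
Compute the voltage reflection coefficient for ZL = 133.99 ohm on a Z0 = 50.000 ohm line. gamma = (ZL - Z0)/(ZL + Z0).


gamma = (133.99 - 50.000) / (133.99 + 50.000) = 0.4565

0.4565


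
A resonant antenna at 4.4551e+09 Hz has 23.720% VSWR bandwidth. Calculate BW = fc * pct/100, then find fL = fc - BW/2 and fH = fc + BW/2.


BW = 4.4551e+09 * 23.720/100 = 1.056750e+09 Hz
fL = 4.4551e+09 - 1.056750e+09/2 = 3.927e+09 Hz
fH = 4.4551e+09 + 1.056750e+09/2 = 4.983e+09 Hz

BW=1.057e+09 Hz, fL=3.927e+09 Hz, fH=4.983e+09 Hz


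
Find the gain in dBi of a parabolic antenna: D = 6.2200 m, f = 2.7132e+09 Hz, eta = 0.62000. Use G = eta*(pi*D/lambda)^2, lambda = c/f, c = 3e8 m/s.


lambda = c / f = 3.0000e+08 / 2.7132e+09 = 0.1105705 m
G_linear = 0.62000 * (pi * 6.2200 / 0.1105705)^2 = 19363.94
G_dBi = 10 * log10(19363.94) = 42.87 dBi

42.87 dBi


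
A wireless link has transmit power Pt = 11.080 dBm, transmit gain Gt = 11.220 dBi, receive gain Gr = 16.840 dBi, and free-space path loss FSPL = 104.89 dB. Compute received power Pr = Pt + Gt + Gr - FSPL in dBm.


Pr = 11.080 + 11.220 + 16.840 - 104.89 = -65.75 dBm

-65.75 dBm


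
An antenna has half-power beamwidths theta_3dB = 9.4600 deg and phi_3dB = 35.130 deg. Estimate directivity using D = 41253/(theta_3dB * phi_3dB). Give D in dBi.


D_linear = 41253 / (9.4600 * 35.130) = 124.1327
D_dBi = 10 * log10(124.1327) = 20.94 dBi

20.94 dBi


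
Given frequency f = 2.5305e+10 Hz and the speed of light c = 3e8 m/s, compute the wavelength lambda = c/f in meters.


lambda = c / f = 3.0000e+08 / 2.5305e+10 = 0.01186 m

0.01186 m


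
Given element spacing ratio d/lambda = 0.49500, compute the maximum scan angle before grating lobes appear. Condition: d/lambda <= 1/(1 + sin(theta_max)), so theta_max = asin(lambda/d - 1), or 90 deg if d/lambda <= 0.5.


lambda/d - 1 = 1/0.49500 - 1 = 1.020202 >= 1
d/lambda <= 0.5, so the array can scan to endfire without grating lobes: theta_max = 90 deg

90 deg


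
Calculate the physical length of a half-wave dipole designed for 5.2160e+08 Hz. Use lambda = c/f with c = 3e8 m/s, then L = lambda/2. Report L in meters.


lambda = c / f = 3.0000e+08 / 5.2160e+08 = 0.5751534 m
L = lambda / 2 = 0.5751534 / 2 = 0.2876 m

0.2876 m


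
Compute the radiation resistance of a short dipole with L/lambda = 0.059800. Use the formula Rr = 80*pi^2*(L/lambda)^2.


Rr = 80 * pi^2 * (0.059800)^2 = 80 * 9.869604 * 3.576040e-03 = 2.824 ohm

2.824 ohm


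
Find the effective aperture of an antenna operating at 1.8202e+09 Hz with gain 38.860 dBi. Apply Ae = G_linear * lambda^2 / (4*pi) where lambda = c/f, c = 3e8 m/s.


lambda = c / f = 3.0000e+08 / 1.8202e+09 = 0.1648171 m
G_linear = 10^(38.860/10) = 7691.304
Ae = G_linear * lambda^2 / (4*pi) = 7691.304 * 0.1648171^2 / (4*pi) = 16.63 m^2

16.63 m^2


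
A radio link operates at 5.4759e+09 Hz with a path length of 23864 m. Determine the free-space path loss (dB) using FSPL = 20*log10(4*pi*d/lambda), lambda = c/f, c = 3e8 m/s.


lambda = c / f = 3.0000e+08 / 5.4759e+09 = 0.05478551 m
FSPL = 20 * log10(4*pi*23864/0.05478551) = 134.8 dB

134.8 dB


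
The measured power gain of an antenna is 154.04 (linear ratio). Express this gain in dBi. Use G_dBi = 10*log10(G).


G_dBi = 10 * log10(154.04) = 21.88 dBi

21.88 dBi


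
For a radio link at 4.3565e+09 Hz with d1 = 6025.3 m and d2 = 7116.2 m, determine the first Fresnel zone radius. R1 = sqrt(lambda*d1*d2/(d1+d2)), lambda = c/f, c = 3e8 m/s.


lambda = c / f = 3.0000e+08 / 4.3565e+09 = 0.06886262 m
R1 = sqrt(0.06886262 * 6025.3 * 7116.2 / (6025.3 + 7116.2)) = 14.99 m

14.99 m


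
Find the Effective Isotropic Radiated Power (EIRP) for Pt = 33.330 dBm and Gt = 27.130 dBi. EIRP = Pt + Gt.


EIRP = Pt + Gt = 33.330 + 27.130 = 60.46 dBm

60.46 dBm


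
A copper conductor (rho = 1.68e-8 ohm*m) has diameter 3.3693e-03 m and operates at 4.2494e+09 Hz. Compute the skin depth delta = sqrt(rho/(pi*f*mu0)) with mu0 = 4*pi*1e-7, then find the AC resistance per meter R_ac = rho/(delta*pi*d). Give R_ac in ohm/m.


delta = sqrt(1.68e-8 / (pi * 4.2494e+09 * 4*pi*1e-7)) = 1.000716e-06 m
R_ac = 1.68e-8 / (1.000716e-06 * pi * 3.3693e-03) = 1.586 ohm/m

1.586 ohm/m


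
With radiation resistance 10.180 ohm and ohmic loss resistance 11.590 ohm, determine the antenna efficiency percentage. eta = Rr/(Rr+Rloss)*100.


eta = 10.180 / (10.180 + 11.590) * 100 = 46.76%

46.76%


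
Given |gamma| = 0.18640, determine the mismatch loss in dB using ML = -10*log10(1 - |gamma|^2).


ML = -10 * log10(1 - 0.18640^2) = -10 * log10(0.96525504) = 0.1536 dB

0.1536 dB


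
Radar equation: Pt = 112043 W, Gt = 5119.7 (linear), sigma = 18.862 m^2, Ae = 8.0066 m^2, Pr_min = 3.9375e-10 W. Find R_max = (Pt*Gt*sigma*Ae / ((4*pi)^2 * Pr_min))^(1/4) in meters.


R^4 = 112043*5119.7*18.862*8.0066 / ((4*pi)^2 * 3.9375e-10) = 1.393236e+18
R_max = 1.393236e+18^0.25 = 34356 m

34356 m


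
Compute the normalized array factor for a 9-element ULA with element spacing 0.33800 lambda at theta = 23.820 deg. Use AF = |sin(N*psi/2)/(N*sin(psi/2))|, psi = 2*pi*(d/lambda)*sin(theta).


psi = 2*pi*0.33800*sin(23.820 deg) = 0.8576941 rad
AF = |sin(9*0.8576941/2) / (9*sin(0.8576941/2))| = 0.1758

0.1758


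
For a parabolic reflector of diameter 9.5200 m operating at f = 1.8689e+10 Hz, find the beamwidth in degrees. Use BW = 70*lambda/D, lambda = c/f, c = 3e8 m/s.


lambda = c / f = 3.0000e+08 / 1.8689e+10 = 0.01605222 m
BW = 70 * 0.01605222 / 9.5200 = 0.1180 deg

0.1180 deg


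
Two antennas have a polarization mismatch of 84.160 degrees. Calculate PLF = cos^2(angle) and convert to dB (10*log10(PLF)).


PLF_linear = cos^2(84.160 deg) = 0.01035323
PLF_dB = 10 * log10(0.01035323) = -19.85 dB

-19.85 dB


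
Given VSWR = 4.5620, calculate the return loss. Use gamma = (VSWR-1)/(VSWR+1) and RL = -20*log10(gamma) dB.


gamma = (4.5620 - 1) / (4.5620 + 1) = 0.6404171
RL = -20 * log10(0.6404171) = 3.871 dB

3.871 dB


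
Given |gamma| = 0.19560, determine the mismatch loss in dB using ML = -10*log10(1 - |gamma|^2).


ML = -10 * log10(1 - 0.19560^2) = -10 * log10(0.96174064) = 0.1694 dB

0.1694 dB


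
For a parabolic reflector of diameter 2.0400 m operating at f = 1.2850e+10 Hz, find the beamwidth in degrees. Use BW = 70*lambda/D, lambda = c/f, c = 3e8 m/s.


lambda = c / f = 3.0000e+08 / 1.2850e+10 = 0.02334630 m
BW = 70 * 0.02334630 / 2.0400 = 0.8011 deg

0.8011 deg


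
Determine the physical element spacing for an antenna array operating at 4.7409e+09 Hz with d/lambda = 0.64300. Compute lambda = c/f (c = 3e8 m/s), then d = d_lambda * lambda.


lambda = c / f = 3.0000e+08 / 4.7409e+09 = 0.06327912 m
d = 0.64300 * 0.06327912 = 0.04069 m

0.04069 m


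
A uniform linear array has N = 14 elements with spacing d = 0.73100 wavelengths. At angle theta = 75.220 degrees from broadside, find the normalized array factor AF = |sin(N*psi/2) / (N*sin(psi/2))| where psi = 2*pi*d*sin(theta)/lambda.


psi = 2*pi*0.73100*sin(75.220 deg) = 4.441037 rad
AF = |sin(14*4.441037/2) / (14*sin(4.441037/2))| = 0.02896

0.02896


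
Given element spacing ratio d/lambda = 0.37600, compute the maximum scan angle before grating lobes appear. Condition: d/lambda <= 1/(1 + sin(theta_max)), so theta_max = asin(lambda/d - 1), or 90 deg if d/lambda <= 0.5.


lambda/d - 1 = 1/0.37600 - 1 = 1.659574 >= 1
d/lambda <= 0.5, so the array can scan to endfire without grating lobes: theta_max = 90 deg

90 deg


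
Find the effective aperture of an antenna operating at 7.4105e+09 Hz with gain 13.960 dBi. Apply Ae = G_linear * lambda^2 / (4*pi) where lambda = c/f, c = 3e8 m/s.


lambda = c / f = 3.0000e+08 / 7.4105e+09 = 0.04048310 m
G_linear = 10^(13.960/10) = 24.88857
Ae = G_linear * lambda^2 / (4*pi) = 24.88857 * 0.04048310^2 / (4*pi) = 3.246e-03 m^2

3.246e-03 m^2


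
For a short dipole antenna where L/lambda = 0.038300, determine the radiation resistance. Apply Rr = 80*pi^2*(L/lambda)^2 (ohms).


Rr = 80 * pi^2 * (0.038300)^2 = 80 * 9.869604 * 1.466890e-03 = 1.158 ohm

1.158 ohm


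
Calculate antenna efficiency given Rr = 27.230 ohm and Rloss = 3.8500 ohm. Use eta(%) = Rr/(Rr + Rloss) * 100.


eta = 27.230 / (27.230 + 3.8500) * 100 = 87.61%

87.61%


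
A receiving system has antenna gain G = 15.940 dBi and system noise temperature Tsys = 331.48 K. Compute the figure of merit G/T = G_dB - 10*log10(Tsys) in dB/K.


G/T = 15.940 - 10*log10(331.48) = 15.940 - 25.20457 = -9.265 dB/K

-9.265 dB/K


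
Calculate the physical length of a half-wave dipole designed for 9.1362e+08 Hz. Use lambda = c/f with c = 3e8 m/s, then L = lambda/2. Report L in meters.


lambda = c / f = 3.0000e+08 / 9.1362e+08 = 0.3283641 m
L = lambda / 2 = 0.3283641 / 2 = 0.1642 m

0.1642 m


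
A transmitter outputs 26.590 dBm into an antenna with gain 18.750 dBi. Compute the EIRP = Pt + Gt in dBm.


EIRP = Pt + Gt = 26.590 + 18.750 = 45.34 dBm

45.34 dBm


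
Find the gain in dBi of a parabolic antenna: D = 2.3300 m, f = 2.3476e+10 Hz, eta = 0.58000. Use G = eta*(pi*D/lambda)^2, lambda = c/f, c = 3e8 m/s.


lambda = c / f = 3.0000e+08 / 2.3476e+10 = 0.01277901 m
G_linear = 0.58000 * (pi * 2.3300 / 0.01277901)^2 = 190302.8
G_dBi = 10 * log10(190302.8) = 52.79 dBi

52.79 dBi


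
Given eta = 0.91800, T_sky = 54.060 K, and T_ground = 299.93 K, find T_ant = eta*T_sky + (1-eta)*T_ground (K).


T_ant = 0.91800 * 54.060 + (1 - 0.91800) * 299.93 = 74.22 K

74.22 K


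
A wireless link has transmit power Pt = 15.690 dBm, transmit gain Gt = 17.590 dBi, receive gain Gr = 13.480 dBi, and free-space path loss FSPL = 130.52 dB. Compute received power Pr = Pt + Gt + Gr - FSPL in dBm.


Pr = 15.690 + 17.590 + 13.480 - 130.52 = -83.76 dBm

-83.76 dBm


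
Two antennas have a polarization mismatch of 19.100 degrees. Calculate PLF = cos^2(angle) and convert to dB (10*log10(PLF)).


PLF_linear = cos^2(19.100 deg) = 0.8929284
PLF_dB = 10 * log10(0.8929284) = -0.4918 dB

-0.4918 dB


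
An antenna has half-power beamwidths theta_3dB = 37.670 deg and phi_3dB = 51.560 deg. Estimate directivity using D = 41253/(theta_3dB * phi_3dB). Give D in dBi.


D_linear = 41253 / (37.670 * 51.560) = 21.23963
D_dBi = 10 * log10(21.23963) = 13.27 dBi

13.27 dBi


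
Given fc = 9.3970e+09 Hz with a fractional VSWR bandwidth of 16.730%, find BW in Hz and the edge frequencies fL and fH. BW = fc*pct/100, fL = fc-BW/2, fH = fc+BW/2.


BW = 9.3970e+09 * 16.730/100 = 1.572118e+09 Hz
fL = 9.3970e+09 - 1.572118e+09/2 = 8.611e+09 Hz
fH = 9.3970e+09 + 1.572118e+09/2 = 1.018e+10 Hz

BW=1.572e+09 Hz, fL=8.611e+09 Hz, fH=1.018e+10 Hz


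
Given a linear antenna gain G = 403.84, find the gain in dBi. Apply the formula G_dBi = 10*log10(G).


G_dBi = 10 * log10(403.84) = 26.06 dBi

26.06 dBi


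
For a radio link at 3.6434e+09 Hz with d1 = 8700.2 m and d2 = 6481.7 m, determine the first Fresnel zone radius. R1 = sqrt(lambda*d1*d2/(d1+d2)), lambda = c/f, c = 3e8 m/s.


lambda = c / f = 3.0000e+08 / 3.6434e+09 = 0.08234067 m
R1 = sqrt(0.08234067 * 8700.2 * 6481.7 / (8700.2 + 6481.7)) = 17.49 m

17.49 m


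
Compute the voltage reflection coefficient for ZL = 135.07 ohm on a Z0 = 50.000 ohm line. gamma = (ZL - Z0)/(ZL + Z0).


gamma = (135.07 - 50.000) / (135.07 + 50.000) = 0.4597

0.4597


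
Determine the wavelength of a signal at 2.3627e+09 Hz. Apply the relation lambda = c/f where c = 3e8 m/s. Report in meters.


lambda = c / f = 3.0000e+08 / 2.3627e+09 = 0.1270 m

0.1270 m


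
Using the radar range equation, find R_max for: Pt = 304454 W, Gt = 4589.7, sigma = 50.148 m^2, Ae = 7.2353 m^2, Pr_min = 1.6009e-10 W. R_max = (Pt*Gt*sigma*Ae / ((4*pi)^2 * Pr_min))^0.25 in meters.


R^4 = 304454*4589.7*50.148*7.2353 / ((4*pi)^2 * 1.6009e-10) = 2.005544e+19
R_max = 2.005544e+19^0.25 = 66920 m

66920 m


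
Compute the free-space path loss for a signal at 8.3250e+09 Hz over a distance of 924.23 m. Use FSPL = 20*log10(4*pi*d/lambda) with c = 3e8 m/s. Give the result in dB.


lambda = c / f = 3.0000e+08 / 8.3250e+09 = 0.03603604 m
FSPL = 20 * log10(4*pi*924.23/0.03603604) = 110.2 dB

110.2 dB


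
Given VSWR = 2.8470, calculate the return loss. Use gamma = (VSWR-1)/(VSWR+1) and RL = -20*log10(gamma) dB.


gamma = (2.8470 - 1) / (2.8470 + 1) = 0.4801144
RL = -20 * log10(0.4801144) = 6.373 dB

6.373 dB


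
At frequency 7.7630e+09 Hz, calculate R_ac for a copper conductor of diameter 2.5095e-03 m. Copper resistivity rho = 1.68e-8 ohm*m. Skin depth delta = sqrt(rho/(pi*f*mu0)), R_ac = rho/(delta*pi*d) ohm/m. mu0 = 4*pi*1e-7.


delta = sqrt(1.68e-8 / (pi * 7.7630e+09 * 4*pi*1e-7)) = 7.403890e-07 m
R_ac = 1.68e-8 / (7.403890e-07 * pi * 2.5095e-03) = 2.878 ohm/m

2.878 ohm/m


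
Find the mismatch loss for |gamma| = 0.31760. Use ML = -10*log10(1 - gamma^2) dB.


ML = -10 * log10(1 - 0.31760^2) = -10 * log10(0.89913024) = 0.4618 dB

0.4618 dB


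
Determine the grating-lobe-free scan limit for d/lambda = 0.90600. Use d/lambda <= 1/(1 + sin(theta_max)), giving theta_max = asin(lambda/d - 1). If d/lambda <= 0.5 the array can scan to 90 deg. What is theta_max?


lambda/d - 1 = 1/0.90600 - 1 = 0.1037528
theta_max = asin(0.1037528) = 5.955 deg

5.955 deg


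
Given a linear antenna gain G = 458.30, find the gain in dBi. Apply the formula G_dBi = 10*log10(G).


G_dBi = 10 * log10(458.30) = 26.61 dBi

26.61 dBi


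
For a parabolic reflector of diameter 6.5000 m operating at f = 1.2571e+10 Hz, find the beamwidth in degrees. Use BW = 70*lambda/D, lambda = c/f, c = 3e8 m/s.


lambda = c / f = 3.0000e+08 / 1.2571e+10 = 0.02386445 m
BW = 70 * 0.02386445 / 6.5000 = 0.2570 deg

0.2570 deg


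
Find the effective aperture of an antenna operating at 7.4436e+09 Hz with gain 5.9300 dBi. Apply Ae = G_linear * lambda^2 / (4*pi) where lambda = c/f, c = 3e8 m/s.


lambda = c / f = 3.0000e+08 / 7.4436e+09 = 0.04030308 m
G_linear = 10^(5.9300/10) = 3.917419
Ae = G_linear * lambda^2 / (4*pi) = 3.917419 * 0.04030308^2 / (4*pi) = 5.064e-04 m^2

5.064e-04 m^2


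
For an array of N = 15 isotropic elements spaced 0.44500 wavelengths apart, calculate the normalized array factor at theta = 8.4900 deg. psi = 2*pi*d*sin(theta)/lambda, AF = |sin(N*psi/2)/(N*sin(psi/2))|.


psi = 2*pi*0.44500*sin(8.4900 deg) = 0.4127951 rad
AF = |sin(15*0.4127951/2) / (15*sin(0.4127951/2))| = 0.01484

0.01484


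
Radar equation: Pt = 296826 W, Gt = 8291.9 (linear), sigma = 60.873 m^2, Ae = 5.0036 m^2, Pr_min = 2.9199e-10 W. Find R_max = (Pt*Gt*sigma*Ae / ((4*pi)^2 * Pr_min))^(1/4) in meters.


R^4 = 296826*8291.9*60.873*5.0036 / ((4*pi)^2 * 2.9199e-10) = 1.625832e+19
R_max = 1.625832e+19^0.25 = 63499 m

63499 m


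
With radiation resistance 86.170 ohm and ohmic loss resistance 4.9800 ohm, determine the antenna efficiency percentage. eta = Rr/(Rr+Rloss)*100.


eta = 86.170 / (86.170 + 4.9800) * 100 = 94.54%

94.54%


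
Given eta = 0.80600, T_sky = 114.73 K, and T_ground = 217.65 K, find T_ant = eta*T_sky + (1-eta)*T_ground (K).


T_ant = 0.80600 * 114.73 + (1 - 0.80600) * 217.65 = 134.7 K

134.7 K


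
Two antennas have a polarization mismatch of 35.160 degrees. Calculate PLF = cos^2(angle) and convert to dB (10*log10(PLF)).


PLF_linear = cos^2(35.160 deg) = 0.6683833
PLF_dB = 10 * log10(0.6683833) = -1.750 dB

-1.750 dB


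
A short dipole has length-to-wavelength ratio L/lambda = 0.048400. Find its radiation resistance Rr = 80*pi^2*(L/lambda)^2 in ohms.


Rr = 80 * pi^2 * (0.048400)^2 = 80 * 9.869604 * 2.342560e-03 = 1.850 ohm

1.850 ohm


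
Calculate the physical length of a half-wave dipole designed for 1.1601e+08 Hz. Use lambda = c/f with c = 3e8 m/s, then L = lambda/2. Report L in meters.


lambda = c / f = 3.0000e+08 / 1.1601e+08 = 2.585984 m
L = lambda / 2 = 2.585984 / 2 = 1.293 m

1.293 m


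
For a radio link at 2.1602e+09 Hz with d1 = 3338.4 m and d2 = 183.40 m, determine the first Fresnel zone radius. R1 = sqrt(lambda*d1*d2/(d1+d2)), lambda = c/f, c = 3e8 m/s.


lambda = c / f = 3.0000e+08 / 2.1602e+09 = 0.1388760 m
R1 = sqrt(0.1388760 * 3338.4 * 183.40 / (3338.4 + 183.40)) = 4.914 m

4.914 m


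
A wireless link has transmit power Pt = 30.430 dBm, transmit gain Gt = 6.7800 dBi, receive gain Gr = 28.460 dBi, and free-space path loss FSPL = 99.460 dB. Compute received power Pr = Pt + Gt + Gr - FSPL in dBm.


Pr = 30.430 + 6.7800 + 28.460 - 99.460 = -33.79 dBm

-33.79 dBm


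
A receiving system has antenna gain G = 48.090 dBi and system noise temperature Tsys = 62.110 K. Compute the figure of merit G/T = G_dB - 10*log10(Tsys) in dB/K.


G/T = 48.090 - 10*log10(62.110) = 48.090 - 17.93162 = 30.16 dB/K

30.16 dB/K


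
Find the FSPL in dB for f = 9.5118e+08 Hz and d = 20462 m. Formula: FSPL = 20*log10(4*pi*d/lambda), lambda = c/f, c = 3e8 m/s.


lambda = c / f = 3.0000e+08 / 9.5118e+08 = 0.3153977 m
FSPL = 20 * log10(4*pi*20462/0.3153977) = 118.2 dB

118.2 dB


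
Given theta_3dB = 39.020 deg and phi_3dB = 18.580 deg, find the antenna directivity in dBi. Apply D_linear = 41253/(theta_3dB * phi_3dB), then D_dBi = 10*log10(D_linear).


D_linear = 41253 / (39.020 * 18.580) = 56.90135
D_dBi = 10 * log10(56.90135) = 17.55 dBi

17.55 dBi


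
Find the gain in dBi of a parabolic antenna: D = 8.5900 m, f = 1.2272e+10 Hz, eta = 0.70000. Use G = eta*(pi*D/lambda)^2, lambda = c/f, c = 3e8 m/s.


lambda = c / f = 3.0000e+08 / 1.2272e+10 = 0.02444589 m
G_linear = 0.70000 * (pi * 8.5900 / 0.02444589)^2 = 853045.9
G_dBi = 10 * log10(853045.9) = 59.31 dBi

59.31 dBi


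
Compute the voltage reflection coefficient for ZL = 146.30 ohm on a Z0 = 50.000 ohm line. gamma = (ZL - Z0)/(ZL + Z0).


gamma = (146.30 - 50.000) / (146.30 + 50.000) = 0.4906

0.4906


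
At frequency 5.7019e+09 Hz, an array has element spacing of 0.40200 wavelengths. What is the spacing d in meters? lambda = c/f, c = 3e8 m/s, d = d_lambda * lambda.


lambda = c / f = 3.0000e+08 / 5.7019e+09 = 0.05261404 m
d = 0.40200 * 0.05261404 = 0.02115 m

0.02115 m


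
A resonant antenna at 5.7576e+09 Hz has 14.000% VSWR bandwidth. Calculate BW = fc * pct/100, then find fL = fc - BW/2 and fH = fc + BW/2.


BW = 5.7576e+09 * 14.000/100 = 8.060640e+08 Hz
fL = 5.7576e+09 - 8.060640e+08/2 = 5.355e+09 Hz
fH = 5.7576e+09 + 8.060640e+08/2 = 6.161e+09 Hz

BW=8.061e+08 Hz, fL=5.355e+09 Hz, fH=6.161e+09 Hz


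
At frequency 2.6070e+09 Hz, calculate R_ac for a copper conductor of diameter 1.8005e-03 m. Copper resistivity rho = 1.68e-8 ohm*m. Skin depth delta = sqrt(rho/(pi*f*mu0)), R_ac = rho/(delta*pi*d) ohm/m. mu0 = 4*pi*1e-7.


delta = sqrt(1.68e-8 / (pi * 2.6070e+09 * 4*pi*1e-7)) = 1.277628e-06 m
R_ac = 1.68e-8 / (1.277628e-06 * pi * 1.8005e-03) = 2.325 ohm/m

2.325 ohm/m


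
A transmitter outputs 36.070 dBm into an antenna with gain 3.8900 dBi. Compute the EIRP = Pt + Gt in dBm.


EIRP = Pt + Gt = 36.070 + 3.8900 = 39.96 dBm

39.96 dBm


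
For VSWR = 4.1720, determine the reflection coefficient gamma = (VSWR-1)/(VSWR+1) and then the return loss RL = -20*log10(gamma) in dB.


gamma = (4.1720 - 1) / (4.1720 + 1) = 0.6133024
RL = -20 * log10(0.6133024) = 4.247 dB

4.247 dB


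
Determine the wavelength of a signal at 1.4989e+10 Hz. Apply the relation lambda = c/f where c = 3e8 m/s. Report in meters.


lambda = c / f = 3.0000e+08 / 1.4989e+10 = 0.02001 m

0.02001 m


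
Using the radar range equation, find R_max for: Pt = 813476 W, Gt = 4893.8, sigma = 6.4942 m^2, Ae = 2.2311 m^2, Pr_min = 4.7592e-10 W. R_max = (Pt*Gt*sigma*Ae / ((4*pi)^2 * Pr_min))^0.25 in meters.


R^4 = 813476*4893.8*6.4942*2.2311 / ((4*pi)^2 * 4.7592e-10) = 7.675063e+17
R_max = 7.675063e+17^0.25 = 29599 m

29599 m


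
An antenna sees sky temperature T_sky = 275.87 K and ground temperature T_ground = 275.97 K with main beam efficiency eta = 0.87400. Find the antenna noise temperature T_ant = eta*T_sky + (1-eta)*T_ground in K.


T_ant = 0.87400 * 275.87 + (1 - 0.87400) * 275.97 = 275.9 K

275.9 K


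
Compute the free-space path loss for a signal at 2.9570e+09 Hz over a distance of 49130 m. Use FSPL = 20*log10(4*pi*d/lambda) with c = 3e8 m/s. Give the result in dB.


lambda = c / f = 3.0000e+08 / 2.9570e+09 = 0.1014542 m
FSPL = 20 * log10(4*pi*49130/0.1014542) = 135.7 dB

135.7 dB


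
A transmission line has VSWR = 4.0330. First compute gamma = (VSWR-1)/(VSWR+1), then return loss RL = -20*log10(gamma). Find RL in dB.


gamma = (4.0330 - 1) / (4.0330 + 1) = 0.6026227
RL = -20 * log10(0.6026227) = 4.399 dB

4.399 dB


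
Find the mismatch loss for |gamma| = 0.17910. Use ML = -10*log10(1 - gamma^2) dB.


ML = -10 * log10(1 - 0.17910^2) = -10 * log10(0.96792319) = 0.1416 dB

0.1416 dB


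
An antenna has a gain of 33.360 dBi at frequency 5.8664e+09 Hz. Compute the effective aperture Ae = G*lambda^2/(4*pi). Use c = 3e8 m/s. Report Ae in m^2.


lambda = c / f = 3.0000e+08 / 5.8664e+09 = 0.05113869 m
G_linear = 10^(33.360/10) = 2167.704
Ae = G_linear * lambda^2 / (4*pi) = 2167.704 * 0.05113869^2 / (4*pi) = 0.4511 m^2

0.4511 m^2


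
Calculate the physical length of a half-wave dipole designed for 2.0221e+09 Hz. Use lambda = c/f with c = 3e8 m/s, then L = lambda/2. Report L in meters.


lambda = c / f = 3.0000e+08 / 2.0221e+09 = 0.1483606 m
L = lambda / 2 = 0.1483606 / 2 = 0.07418 m

0.07418 m


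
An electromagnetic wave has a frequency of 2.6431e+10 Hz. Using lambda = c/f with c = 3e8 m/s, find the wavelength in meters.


lambda = c / f = 3.0000e+08 / 2.6431e+10 = 0.01135 m

0.01135 m


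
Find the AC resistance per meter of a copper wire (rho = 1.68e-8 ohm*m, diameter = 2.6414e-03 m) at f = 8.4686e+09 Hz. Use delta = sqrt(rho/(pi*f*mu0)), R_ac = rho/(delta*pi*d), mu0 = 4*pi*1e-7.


delta = sqrt(1.68e-8 / (pi * 8.4686e+09 * 4*pi*1e-7)) = 7.088739e-07 m
R_ac = 1.68e-8 / (7.088739e-07 * pi * 2.6414e-03) = 2.856 ohm/m

2.856 ohm/m


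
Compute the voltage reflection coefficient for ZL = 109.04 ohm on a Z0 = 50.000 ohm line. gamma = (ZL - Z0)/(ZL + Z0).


gamma = (109.04 - 50.000) / (109.04 + 50.000) = 0.3712

0.3712


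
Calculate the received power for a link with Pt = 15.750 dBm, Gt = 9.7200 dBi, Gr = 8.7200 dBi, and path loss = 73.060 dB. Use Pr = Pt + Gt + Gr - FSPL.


Pr = 15.750 + 9.7200 + 8.7200 - 73.060 = -38.87 dBm

-38.87 dBm


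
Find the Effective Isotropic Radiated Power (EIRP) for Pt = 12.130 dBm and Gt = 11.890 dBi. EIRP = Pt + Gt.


EIRP = Pt + Gt = 12.130 + 11.890 = 24.02 dBm

24.02 dBm


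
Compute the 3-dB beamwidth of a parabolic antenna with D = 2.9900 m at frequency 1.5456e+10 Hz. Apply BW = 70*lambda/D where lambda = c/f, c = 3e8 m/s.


lambda = c / f = 3.0000e+08 / 1.5456e+10 = 0.01940994 m
BW = 70 * 0.01940994 / 2.9900 = 0.4544 deg

0.4544 deg


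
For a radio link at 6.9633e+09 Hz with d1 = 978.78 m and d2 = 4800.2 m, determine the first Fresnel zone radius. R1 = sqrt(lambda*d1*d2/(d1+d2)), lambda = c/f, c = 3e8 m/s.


lambda = c / f = 3.0000e+08 / 6.9633e+09 = 0.04308302 m
R1 = sqrt(0.04308302 * 978.78 * 4800.2 / (978.78 + 4800.2)) = 5.918 m

5.918 m


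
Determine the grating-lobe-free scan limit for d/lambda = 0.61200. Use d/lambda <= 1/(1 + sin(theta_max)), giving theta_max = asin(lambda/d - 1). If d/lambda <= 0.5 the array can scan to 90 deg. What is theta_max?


lambda/d - 1 = 1/0.61200 - 1 = 0.6339869
theta_max = asin(0.6339869) = 39.34 deg

39.34 deg


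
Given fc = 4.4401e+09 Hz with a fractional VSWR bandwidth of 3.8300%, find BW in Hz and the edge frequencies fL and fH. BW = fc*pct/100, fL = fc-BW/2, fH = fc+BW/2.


BW = 4.4401e+09 * 3.8300/100 = 1.700558e+08 Hz
fL = 4.4401e+09 - 1.700558e+08/2 = 4.355e+09 Hz
fH = 4.4401e+09 + 1.700558e+08/2 = 4.525e+09 Hz

BW=1.701e+08 Hz, fL=4.355e+09 Hz, fH=4.525e+09 Hz


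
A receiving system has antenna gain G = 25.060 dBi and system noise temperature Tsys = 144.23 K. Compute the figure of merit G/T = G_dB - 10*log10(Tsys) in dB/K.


G/T = 25.060 - 10*log10(144.23) = 25.060 - 21.59056 = 3.469 dB/K

3.469 dB/K
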